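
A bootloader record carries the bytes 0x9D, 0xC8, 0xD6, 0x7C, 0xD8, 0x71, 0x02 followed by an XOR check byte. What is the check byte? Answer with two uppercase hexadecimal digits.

XOR the bytes together:
  start with 0x9D
  0x9D ⊕ 0xC8 = 0x55
  0x55 ⊕ 0xD6 = 0x83
  0x83 ⊕ 0x7C = 0xFF
  0xFF ⊕ 0xD8 = 0x27
  0x27 ⊕ 0x71 = 0x56
  0x56 ⊕ 0x02 = 0x54

54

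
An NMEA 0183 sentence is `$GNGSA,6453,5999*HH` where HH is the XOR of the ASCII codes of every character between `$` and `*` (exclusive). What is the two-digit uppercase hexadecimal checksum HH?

XOR the ASCII codes of the payload characters:
  'G' = 0x47 → acc = 0x47
  'N' = 0x4E → acc = 0x09
  'G' = 0x47 → acc = 0x4E
  'S' = 0x53 → acc = 0x1D
  'A' = 0x41 → acc = 0x5C
  ',' = 0x2C → acc = 0x70
  '6' = 0x36 → acc = 0x46
  '4' = 0x34 → acc = 0x72
  '5' = 0x35 → acc = 0x47
  '3' = 0x33 → acc = 0x74
  ',' = 0x2C → acc = 0x58
  '5' = 0x35 → acc = 0x6D
  '9' = 0x39 → acc = 0x54
  '9' = 0x39 → acc = 0x6D
  '9' = 0x39 → acc = 0x54
Checksum = 0x54.

54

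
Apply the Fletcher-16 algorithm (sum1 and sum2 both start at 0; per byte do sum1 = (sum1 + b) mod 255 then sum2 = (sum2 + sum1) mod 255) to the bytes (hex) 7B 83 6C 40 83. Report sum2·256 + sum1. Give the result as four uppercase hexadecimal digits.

Running sums (mod 255):
  after byte 0 (7B): sum1=123, sum2=123
  after byte 1 (83): sum1=254, sum2=122
  after byte 2 (6C): sum1=107, sum2=229
  after byte 3 (40): sum1=171, sum2=145
  after byte 4 (83): sum1=47, sum2=192
Checksum = sum2·256 + sum1 = 192·256 + 47 = 49199 = 0xC02F.

C02F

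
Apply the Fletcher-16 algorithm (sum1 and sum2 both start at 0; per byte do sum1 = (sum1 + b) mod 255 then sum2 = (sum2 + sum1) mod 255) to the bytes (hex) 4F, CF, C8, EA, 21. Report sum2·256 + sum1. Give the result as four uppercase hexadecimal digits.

Running sums (mod 255):
  after byte 0 (4F): sum1=79, sum2=79
  after byte 1 (CF): sum1=31, sum2=110
  after byte 2 (C8): sum1=231, sum2=86
  after byte 3 (EA): sum1=210, sum2=41
  after byte 4 (21): sum1=243, sum2=29
Checksum = sum2·256 + sum1 = 29·256 + 243 = 7667 = 0x1DF3.

1DF3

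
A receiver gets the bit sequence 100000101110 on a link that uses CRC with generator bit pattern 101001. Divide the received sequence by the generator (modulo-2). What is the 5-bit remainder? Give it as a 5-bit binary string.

01000

Modulo-2 division of 100000101110 by 101001:
  pos 0: 100000 XOR 101001 = 001001
  pos 2: 100110 XOR 101001 = 001111
  pos 4: 111111 XOR 101001 = 010110
  pos 5: 101101 XOR 101001 = 000100
Remainder = 01000 (nonzero — an error is detected).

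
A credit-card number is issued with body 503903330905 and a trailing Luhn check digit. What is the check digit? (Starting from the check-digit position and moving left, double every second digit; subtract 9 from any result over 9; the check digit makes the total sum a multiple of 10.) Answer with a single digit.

Partial digits right→left: 5 0 9 0 3 3 3 0 9 3 0 5
Double every second digit counting from the check-digit position (so the 1st, 3rd, 5th, ... of the partial from the right).
  doubled (with −9 where >9): 1 9 6 6 9 0 → sum 31
  kept as-is: 0 0 3 0 3 5 → sum 11
Total = 31 + 11 = 42.
Check digit = (10 − (42 mod 10)) mod 10 = 8.

8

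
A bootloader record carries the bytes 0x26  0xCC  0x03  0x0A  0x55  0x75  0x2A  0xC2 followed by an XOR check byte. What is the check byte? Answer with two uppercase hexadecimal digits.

XOR the bytes together:
  start with 0x26
  0x26 ⊕ 0xCC = 0xEA
  0xEA ⊕ 0x03 = 0xE9
  0xE9 ⊕ 0x0A = 0xE3
  0xE3 ⊕ 0x55 = 0xB6
  0xB6 ⊕ 0x75 = 0xC3
  0xC3 ⊕ 0x2A = 0xE9
  0xE9 ⊕ 0xC2 = 0x2B

2B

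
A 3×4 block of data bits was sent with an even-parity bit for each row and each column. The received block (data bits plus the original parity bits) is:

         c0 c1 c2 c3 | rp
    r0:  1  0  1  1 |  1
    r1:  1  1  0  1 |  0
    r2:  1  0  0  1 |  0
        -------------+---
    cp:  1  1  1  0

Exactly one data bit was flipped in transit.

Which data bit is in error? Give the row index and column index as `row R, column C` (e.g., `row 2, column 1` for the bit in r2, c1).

row 1, column 3

Recompute each row's even parity and compare to rp:
  r0: data parity 1, sent rp 1 → ok
  r1: data parity 1, sent rp 0 → mismatch
  r2: data parity 0, sent rp 0 → ok
Recompute each column's even parity and compare to cp:
  c0: data parity 1, sent cp 1 → ok
  c1: data parity 1, sent cp 1 → ok
  c2: data parity 1, sent cp 1 → ok
  c3: data parity 1, sent cp 0 → mismatch
Exactly one row (r1) and one column (c3) fail → the flipped bit is at their intersection.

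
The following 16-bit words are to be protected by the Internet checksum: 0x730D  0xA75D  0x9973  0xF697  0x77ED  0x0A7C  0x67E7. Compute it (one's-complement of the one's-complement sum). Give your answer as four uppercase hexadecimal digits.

One's-complement addition (fold any carry out of bit 15 back into bit 0):
  0x730D + 0xA75D = 0x11A6A → wrap carry → 0x1A6B
  0x1A6B + 0x9973 = 0x0B3DE
  0xB3DE + 0xF697 = 0x1AA75 → wrap carry → 0xAA76
  0xAA76 + 0x77ED = 0x12263 → wrap carry → 0x2264
  0x2264 + 0x0A7C = 0x02CE0
  0x2CE0 + 0x67E7 = 0x094C7
One's-complement sum = 0x94C7.
Checksum = ~0x94C7 & 0xFFFF = 0x6B38.

6B38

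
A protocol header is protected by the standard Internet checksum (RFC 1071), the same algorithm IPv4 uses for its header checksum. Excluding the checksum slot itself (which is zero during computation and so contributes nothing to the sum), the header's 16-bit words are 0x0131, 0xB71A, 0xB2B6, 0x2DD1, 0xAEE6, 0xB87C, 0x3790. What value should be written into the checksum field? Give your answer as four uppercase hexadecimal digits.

C838

One's-complement addition (fold any carry out of bit 15 back into bit 0):
  0x0131 + 0xB71A = 0x0B84B
  0xB84B + 0xB2B6 = 0x16B01 → wrap carry → 0x6B02
  0x6B02 + 0x2DD1 = 0x098D3
  0x98D3 + 0xAEE6 = 0x147B9 → wrap carry → 0x47BA
  0x47BA + 0xB87C = 0x10036 → wrap carry → 0x0037
  0x0037 + 0x3790 = 0x037C7
One's-complement sum = 0x37C7.
Checksum = ~0x37C7 & 0xFFFF = 0xC838.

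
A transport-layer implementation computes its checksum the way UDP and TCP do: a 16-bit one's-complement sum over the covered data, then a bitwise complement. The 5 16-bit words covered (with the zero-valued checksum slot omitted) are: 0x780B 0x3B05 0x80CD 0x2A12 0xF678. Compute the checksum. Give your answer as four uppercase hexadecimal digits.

AB96

One's-complement addition (fold any carry out of bit 15 back into bit 0):
  0x780B + 0x3B05 = 0x0B310
  0xB310 + 0x80CD = 0x133DD → wrap carry → 0x33DE
  0x33DE + 0x2A12 = 0x05DF0
  0x5DF0 + 0xF678 = 0x15468 → wrap carry → 0x5469
One's-complement sum = 0x5469.
Checksum = ~0x5469 & 0xFFFF = 0xAB96.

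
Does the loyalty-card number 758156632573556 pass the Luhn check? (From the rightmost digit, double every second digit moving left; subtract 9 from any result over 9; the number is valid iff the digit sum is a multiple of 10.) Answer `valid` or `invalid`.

From the right, keep odd positions and double even positions (subtract 9 from any doubled value over 9):
  doubled (positions 2,4,...): 1 6 1 6 3 2 1 → sum 20
  kept (positions 1,3,...): 6 5 7 2 6 5 8 7 → sum 46
Total = 66.
66 mod 10 = 6, so the number is invalid.

invalid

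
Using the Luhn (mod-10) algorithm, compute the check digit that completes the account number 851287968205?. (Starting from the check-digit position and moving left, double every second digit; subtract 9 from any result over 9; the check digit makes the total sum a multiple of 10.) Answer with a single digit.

Partial digits right→left: 5 0 2 8 6 9 7 8 2 1 5 8
Double every second digit counting from the check-digit position (so the 1st, 3rd, 5th, ... of the partial from the right).
  doubled (with −9 where >9): 1 4 3 5 4 1 → sum 18
  kept as-is: 0 8 9 8 1 8 → sum 34
Total = 18 + 34 = 52.
Check digit = (10 − (52 mod 10)) mod 10 = 8.

8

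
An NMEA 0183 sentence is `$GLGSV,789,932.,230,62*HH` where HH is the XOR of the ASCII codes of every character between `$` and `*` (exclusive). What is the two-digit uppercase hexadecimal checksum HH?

XOR the ASCII codes of the payload characters:
  'G' = 0x47 → acc = 0x47
  'L' = 0x4C → acc = 0x0B
  'G' = 0x47 → acc = 0x4C
  'S' = 0x53 → acc = 0x1F
  'V' = 0x56 → acc = 0x49
  ',' = 0x2C → acc = 0x65
  '7' = 0x37 → acc = 0x52
  '8' = 0x38 → acc = 0x6A
  '9' = 0x39 → acc = 0x53
  ',' = 0x2C → acc = 0x7F
  '9' = 0x39 → acc = 0x46
  '3' = 0x33 → acc = 0x75
  '2' = 0x32 → acc = 0x47
  '.' = 0x2E → acc = 0x69
  ',' = 0x2C → acc = 0x45
  '2' = 0x32 → acc = 0x77
  '3' = 0x33 → acc = 0x44
  '0' = 0x30 → acc = 0x74
  ',' = 0x2C → acc = 0x58
  '6' = 0x36 → acc = 0x6E
  '2' = 0x32 → acc = 0x5C
Checksum = 0x5C.

5C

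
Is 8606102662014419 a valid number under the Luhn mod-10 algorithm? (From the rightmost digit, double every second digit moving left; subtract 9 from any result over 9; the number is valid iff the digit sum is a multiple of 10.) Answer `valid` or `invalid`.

From the right, keep odd positions and double even positions (subtract 9 from any doubled value over 9):
  doubled (positions 2,4,...): 2 8 0 3 4 2 0 7 → sum 26
  kept (positions 1,3,...): 9 4 1 2 6 0 6 6 → sum 34
Total = 60.
60 mod 10 = 0, so the number is valid.

valid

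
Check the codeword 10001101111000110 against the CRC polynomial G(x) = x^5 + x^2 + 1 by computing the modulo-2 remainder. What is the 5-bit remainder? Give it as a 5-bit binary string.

Modulo-2 division of 10001101111000110 by 100101:
  pos 0: 100011 XOR 100101 = 000110
  pos 3: 110011 XOR 100101 = 010110
  pos 4: 101101 XOR 100101 = 001000
  pos 6: 100010 XOR 100101 = 000111
  pos 9: 111001 XOR 100101 = 011100
  pos 10: 111001 XOR 100101 = 011100
  pos 11: 111000 XOR 100101 = 011101
Remainder = 11101 (nonzero — an error is detected).

11101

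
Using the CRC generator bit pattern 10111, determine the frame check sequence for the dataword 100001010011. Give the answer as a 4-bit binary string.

Append 4 zeros: 1000010100110000. Divide by 10111 (XOR where the leading bit is 1):
  pos 0: 10000 XOR 10111 = 00111
  pos 2: 11110 XOR 10111 = 01001
  pos 3: 10011 XOR 10111 = 00100
  pos 5: 10000 XOR 10111 = 00111
  pos 7: 11111 XOR 10111 = 01000
  pos 8: 10000 XOR 10111 = 00111
  pos 10: 11100 XOR 10111 = 01011
  pos 11: 10110 XOR 10111 = 00001
Remainder (last 4 bits) = 0001. This is the CRC / FCS.

0001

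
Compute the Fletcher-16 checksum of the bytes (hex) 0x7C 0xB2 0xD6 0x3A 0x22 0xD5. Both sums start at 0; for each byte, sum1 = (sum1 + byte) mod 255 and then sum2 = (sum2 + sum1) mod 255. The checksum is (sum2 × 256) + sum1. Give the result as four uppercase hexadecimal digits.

8C38

Running sums (mod 255):
  after byte 0 (0x7C): sum1=124, sum2=124
  after byte 1 (0xB2): sum1=47, sum2=171
  after byte 2 (0xD6): sum1=6, sum2=177
  after byte 3 (0x3A): sum1=64, sum2=241
  after byte 4 (0x22): sum1=98, sum2=84
  after byte 5 (0xD5): sum1=56, sum2=140
Checksum = sum2·256 + sum1 = 140·256 + 56 = 35896 = 0x8C38.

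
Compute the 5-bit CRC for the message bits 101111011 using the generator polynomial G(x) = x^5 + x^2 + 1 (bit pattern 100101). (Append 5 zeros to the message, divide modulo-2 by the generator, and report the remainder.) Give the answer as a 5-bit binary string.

Append 5 zeros: 10111101100000. Divide by 100101 (XOR where the leading bit is 1):
  pos 0: 101111 XOR 100101 = 001010
  pos 2: 101001 XOR 100101 = 001100
  pos 4: 110010 XOR 100101 = 010111
  pos 5: 101110 XOR 100101 = 001011
  pos 7: 101100 XOR 100101 = 001001
Remainder (last 5 bits) = 10010. This is the CRC / FCS.

10010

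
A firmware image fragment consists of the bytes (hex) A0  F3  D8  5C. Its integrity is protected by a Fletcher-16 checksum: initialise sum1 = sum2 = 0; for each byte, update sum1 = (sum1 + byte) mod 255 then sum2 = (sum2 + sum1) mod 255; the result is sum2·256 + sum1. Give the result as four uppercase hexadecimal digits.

Running sums (mod 255):
  after byte 0 (A0): sum1=160, sum2=160
  after byte 1 (F3): sum1=148, sum2=53
  after byte 2 (D8): sum1=109, sum2=162
  after byte 3 (5C): sum1=201, sum2=108
Checksum = sum2·256 + sum1 = 108·256 + 201 = 27849 = 0x6CC9.

6CC9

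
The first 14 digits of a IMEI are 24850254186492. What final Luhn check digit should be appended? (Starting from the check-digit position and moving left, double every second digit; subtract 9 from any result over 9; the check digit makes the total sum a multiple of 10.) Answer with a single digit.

Partial digits right→left: 2 9 4 6 8 1 4 5 2 0 5 8 4 2
Double every second digit counting from the check-digit position (so the 1st, 3rd, 5th, ... of the partial from the right).
  doubled (with −9 where >9): 4 8 7 8 4 1 8 → sum 40
  kept as-is: 9 6 1 5 0 8 2 → sum 31
Total = 40 + 31 = 71.
Check digit = (10 − (71 mod 10)) mod 10 = 9.

9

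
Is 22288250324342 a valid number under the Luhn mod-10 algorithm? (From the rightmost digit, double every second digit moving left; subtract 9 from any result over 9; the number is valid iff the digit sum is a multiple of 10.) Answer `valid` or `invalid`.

invalid

From the right, keep odd positions and double even positions (subtract 9 from any doubled value over 9):
  doubled (positions 2,4,...): 8 8 6 1 7 4 4 → sum 38
  kept (positions 1,3,...): 2 3 2 0 2 8 2 → sum 19
Total = 57.
57 mod 10 = 7, so the number is invalid.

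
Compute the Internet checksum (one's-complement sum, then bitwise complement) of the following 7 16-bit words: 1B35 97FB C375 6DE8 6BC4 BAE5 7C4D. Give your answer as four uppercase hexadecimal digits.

One's-complement addition (fold any carry out of bit 15 back into bit 0):
  0x1B35 + 0x97FB = 0x0B330
  0xB330 + 0xC375 = 0x176A5 → wrap carry → 0x76A6
  0x76A6 + 0x6DE8 = 0x0E48E
  0xE48E + 0x6BC4 = 0x15052 → wrap carry → 0x5053
  0x5053 + 0xBAE5 = 0x10B38 → wrap carry → 0x0B39
  0x0B39 + 0x7C4D = 0x08786
One's-complement sum = 0x8786.
Checksum = ~0x8786 & 0xFFFF = 0x7879.

7879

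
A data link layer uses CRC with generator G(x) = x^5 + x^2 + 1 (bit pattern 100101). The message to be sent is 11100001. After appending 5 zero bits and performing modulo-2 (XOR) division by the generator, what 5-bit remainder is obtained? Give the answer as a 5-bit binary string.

11101

Append 5 zeros: 1110000100000. Divide by 100101 (XOR where the leading bit is 1):
  pos 0: 111000 XOR 100101 = 011101
  pos 1: 111010 XOR 100101 = 011111
  pos 2: 111111 XOR 100101 = 011010
  pos 3: 110100 XOR 100101 = 010001
  pos 4: 100010 XOR 100101 = 000111
  pos 7: 111000 XOR 100101 = 011101
Remainder (last 5 bits) = 11101. This is the CRC / FCS.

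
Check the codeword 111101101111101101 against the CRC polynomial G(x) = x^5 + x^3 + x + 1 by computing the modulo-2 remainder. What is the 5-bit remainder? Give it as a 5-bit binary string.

Modulo-2 division of 111101101111101101 by 101011:
  pos 0: 111101 XOR 101011 = 010110
  pos 1: 101101 XOR 101011 = 000110
  pos 4: 110011 XOR 101011 = 011000
  pos 5: 110001 XOR 101011 = 011010
  pos 6: 110101 XOR 101011 = 011110
  pos 7: 111101 XOR 101011 = 010110
  pos 8: 101100 XOR 101011 = 000111
  pos 11: 111110 XOR 101011 = 010101
  pos 12: 101011 XOR 101011 = 000000
Remainder = 00000 (zero — the frame passes the CRC check).

00000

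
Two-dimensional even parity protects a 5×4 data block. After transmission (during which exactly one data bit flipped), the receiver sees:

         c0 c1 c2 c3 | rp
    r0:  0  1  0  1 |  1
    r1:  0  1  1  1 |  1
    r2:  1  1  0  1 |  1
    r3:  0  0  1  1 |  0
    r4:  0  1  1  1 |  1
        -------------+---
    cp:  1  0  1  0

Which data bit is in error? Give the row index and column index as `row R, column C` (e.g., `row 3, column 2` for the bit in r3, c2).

row 0, column 3

Recompute each row's even parity and compare to rp:
  r0: data parity 0, sent rp 1 → mismatch
  r1: data parity 1, sent rp 1 → ok
  r2: data parity 1, sent rp 1 → ok
  r3: data parity 0, sent rp 0 → ok
  r4: data parity 1, sent rp 1 → ok
Recompute each column's even parity and compare to cp:
  c0: data parity 1, sent cp 1 → ok
  c1: data parity 0, sent cp 0 → ok
  c2: data parity 1, sent cp 1 → ok
  c3: data parity 1, sent cp 0 → mismatch
Exactly one row (r0) and one column (c3) fail → the flipped bit is at their intersection.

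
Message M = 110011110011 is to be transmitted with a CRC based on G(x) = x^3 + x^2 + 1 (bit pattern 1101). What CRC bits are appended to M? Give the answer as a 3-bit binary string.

Append 3 zeros: 110011110011000. Divide by 1101 (XOR where the leading bit is 1):
  pos 0: 1100 XOR 1101 = 0001
  pos 3: 1111 XOR 1101 = 0010
  pos 5: 1010 XOR 1101 = 0111
  pos 6: 1110 XOR 1101 = 0011
  pos 8: 1111 XOR 1101 = 0010
  pos 10: 1000 XOR 1101 = 0101
  pos 11: 1010 XOR 1101 = 0111
Remainder (last 3 bits) = 111. This is the CRC / FCS.

111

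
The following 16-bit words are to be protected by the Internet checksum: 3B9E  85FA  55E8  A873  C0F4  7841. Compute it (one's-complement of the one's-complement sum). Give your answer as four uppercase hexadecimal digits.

One's-complement addition (fold any carry out of bit 15 back into bit 0):
  0x3B9E + 0x85FA = 0x0C198
  0xC198 + 0x55E8 = 0x11780 → wrap carry → 0x1781
  0x1781 + 0xA873 = 0x0BFF4
  0xBFF4 + 0xC0F4 = 0x180E8 → wrap carry → 0x80E9
  0x80E9 + 0x7841 = 0x0F92A
One's-complement sum = 0xF92A.
Checksum = ~0xF92A & 0xFFFF = 0x06D5.

06D5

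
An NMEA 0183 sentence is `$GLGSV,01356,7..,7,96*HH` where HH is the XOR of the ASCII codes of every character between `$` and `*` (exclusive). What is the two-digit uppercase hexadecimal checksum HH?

XOR the ASCII codes of the payload characters:
  'G' = 0x47 → acc = 0x47
  'L' = 0x4C → acc = 0x0B
  'G' = 0x47 → acc = 0x4C
  'S' = 0x53 → acc = 0x1F
  'V' = 0x56 → acc = 0x49
  ',' = 0x2C → acc = 0x65
  '0' = 0x30 → acc = 0x55
  '1' = 0x31 → acc = 0x64
  '3' = 0x33 → acc = 0x57
  '5' = 0x35 → acc = 0x62
  '6' = 0x36 → acc = 0x54
  ',' = 0x2C → acc = 0x78
  '7' = 0x37 → acc = 0x4F
  '.' = 0x2E → acc = 0x61
  '.' = 0x2E → acc = 0x4F
  ',' = 0x2C → acc = 0x63
  '7' = 0x37 → acc = 0x54
  ',' = 0x2C → acc = 0x78
  '9' = 0x39 → acc = 0x41
  '6' = 0x36 → acc = 0x77
Checksum = 0x77.

77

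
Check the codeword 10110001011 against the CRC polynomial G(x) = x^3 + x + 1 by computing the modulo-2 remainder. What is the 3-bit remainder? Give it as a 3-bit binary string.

000

Modulo-2 division of 10110001011 by 1011:
  pos 0: 1011 XOR 1011 = 0000
  pos 7: 1011 XOR 1011 = 0000
Remainder = 000 (zero — the frame passes the CRC check).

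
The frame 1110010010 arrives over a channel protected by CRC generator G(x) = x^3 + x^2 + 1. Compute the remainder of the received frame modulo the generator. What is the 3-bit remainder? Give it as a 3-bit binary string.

Modulo-2 division of 1110010010 by 1101:
  pos 0: 1110 XOR 1101 = 0011
  pos 2: 1101 XOR 1101 = 0000
Remainder = 010 (nonzero — an error is detected).

010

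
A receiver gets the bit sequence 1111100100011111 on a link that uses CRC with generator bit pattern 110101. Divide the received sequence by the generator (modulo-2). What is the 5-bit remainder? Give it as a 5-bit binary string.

Modulo-2 division of 1111100100011111 by 110101:
  pos 0: 111110 XOR 110101 = 001011
  pos 2: 101101 XOR 110101 = 011000
  pos 3: 110000 XOR 110101 = 000101
  pos 6: 101001 XOR 110101 = 011100
  pos 7: 111001 XOR 110101 = 001100
  pos 9: 110011 XOR 110101 = 000110
Remainder = 01101 (nonzero — an error is detected).

01101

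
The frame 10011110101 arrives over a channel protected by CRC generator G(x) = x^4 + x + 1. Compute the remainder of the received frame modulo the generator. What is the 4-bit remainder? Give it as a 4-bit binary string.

0000

Modulo-2 division of 10011110101 by 10011:
  pos 0: 10011 XOR 10011 = 00000
  pos 5: 11010 XOR 10011 = 01001
  pos 6: 10011 XOR 10011 = 00000
Remainder = 0000 (zero — the frame passes the CRC check).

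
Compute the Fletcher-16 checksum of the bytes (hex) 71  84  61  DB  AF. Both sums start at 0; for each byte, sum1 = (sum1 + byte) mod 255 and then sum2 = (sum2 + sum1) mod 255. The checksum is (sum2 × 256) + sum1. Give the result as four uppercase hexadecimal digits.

D4E2

Running sums (mod 255):
  after byte 0 (71): sum1=113, sum2=113
  after byte 1 (84): sum1=245, sum2=103
  after byte 2 (61): sum1=87, sum2=190
  after byte 3 (DB): sum1=51, sum2=241
  after byte 4 (AF): sum1=226, sum2=212
Checksum = sum2·256 + sum1 = 212·256 + 226 = 54498 = 0xD4E2.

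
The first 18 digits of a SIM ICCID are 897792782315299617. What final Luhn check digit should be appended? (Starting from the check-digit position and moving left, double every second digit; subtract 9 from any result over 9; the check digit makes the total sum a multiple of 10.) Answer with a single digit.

Partial digits right→left: 7 1 6 9 9 2 5 1 3 2 8 7 2 9 7 7 9 8
Double every second digit counting from the check-digit position (so the 1st, 3rd, 5th, ... of the partial from the right).
  doubled (with −9 where >9): 5 3 9 1 6 7 4 5 9 → sum 49
  kept as-is: 1 9 2 1 2 7 9 7 8 → sum 46
Total = 49 + 46 = 95.
Check digit = (10 − (95 mod 10)) mod 10 = 5.

5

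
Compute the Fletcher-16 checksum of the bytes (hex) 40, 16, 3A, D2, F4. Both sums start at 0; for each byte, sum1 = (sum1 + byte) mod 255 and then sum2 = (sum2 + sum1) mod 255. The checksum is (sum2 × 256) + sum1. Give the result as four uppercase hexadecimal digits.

Running sums (mod 255):
  after byte 0 (40): sum1=64, sum2=64
  after byte 1 (16): sum1=86, sum2=150
  after byte 2 (3A): sum1=144, sum2=39
  after byte 3 (D2): sum1=99, sum2=138
  after byte 4 (F4): sum1=88, sum2=226
Checksum = sum2·256 + sum1 = 226·256 + 88 = 57944 = 0xE258.

E258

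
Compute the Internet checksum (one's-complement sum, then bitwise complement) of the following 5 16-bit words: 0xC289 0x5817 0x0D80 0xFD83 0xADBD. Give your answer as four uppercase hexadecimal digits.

2C9D

One's-complement addition (fold any carry out of bit 15 back into bit 0):
  0xC289 + 0x5817 = 0x11AA0 → wrap carry → 0x1AA1
  0x1AA1 + 0x0D80 = 0x02821
  0x2821 + 0xFD83 = 0x125A4 → wrap carry → 0x25A5
  0x25A5 + 0xADBD = 0x0D362
One's-complement sum = 0xD362.
Checksum = ~0xD362 & 0xFFFF = 0x2C9D.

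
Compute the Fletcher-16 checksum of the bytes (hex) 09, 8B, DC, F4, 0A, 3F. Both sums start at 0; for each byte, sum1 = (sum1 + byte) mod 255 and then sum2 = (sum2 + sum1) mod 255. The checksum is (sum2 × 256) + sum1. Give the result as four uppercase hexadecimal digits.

Running sums (mod 255):
  after byte 0 (09): sum1=9, sum2=9
  after byte 1 (8B): sum1=148, sum2=157
  after byte 2 (DC): sum1=113, sum2=15
  after byte 3 (F4): sum1=102, sum2=117
  after byte 4 (0A): sum1=112, sum2=229
  after byte 5 (3F): sum1=175, sum2=149
Checksum = sum2·256 + sum1 = 149·256 + 175 = 38319 = 0x95AF.

95AF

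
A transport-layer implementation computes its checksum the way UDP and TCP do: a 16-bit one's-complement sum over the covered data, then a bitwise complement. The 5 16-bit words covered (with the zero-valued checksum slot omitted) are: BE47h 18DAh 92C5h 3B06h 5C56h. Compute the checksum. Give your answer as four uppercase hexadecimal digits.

FEBB

One's-complement addition (fold any carry out of bit 15 back into bit 0):
  0xBE47 + 0x18DA = 0x0D721
  0xD721 + 0x92C5 = 0x169E6 → wrap carry → 0x69E7
  0x69E7 + 0x3B06 = 0x0A4ED
  0xA4ED + 0x5C56 = 0x10143 → wrap carry → 0x0144
One's-complement sum = 0x0144.
Checksum = ~0x0144 & 0xFFFF = 0xFEBB.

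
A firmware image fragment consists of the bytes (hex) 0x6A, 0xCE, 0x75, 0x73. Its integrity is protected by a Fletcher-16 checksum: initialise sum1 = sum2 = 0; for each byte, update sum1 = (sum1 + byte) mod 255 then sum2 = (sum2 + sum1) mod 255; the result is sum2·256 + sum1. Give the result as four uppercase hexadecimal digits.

Running sums (mod 255):
  after byte 0 (0x6A): sum1=106, sum2=106
  after byte 1 (0xCE): sum1=57, sum2=163
  after byte 2 (0x75): sum1=174, sum2=82
  after byte 3 (0x73): sum1=34, sum2=116
Checksum = sum2·256 + sum1 = 116·256 + 34 = 29730 = 0x7422.

7422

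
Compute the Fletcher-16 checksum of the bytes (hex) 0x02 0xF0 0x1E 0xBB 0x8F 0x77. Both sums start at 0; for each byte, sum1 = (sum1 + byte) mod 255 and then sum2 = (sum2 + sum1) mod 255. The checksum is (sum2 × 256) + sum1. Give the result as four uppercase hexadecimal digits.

03D3

Running sums (mod 255):
  after byte 0 (0x02): sum1=2, sum2=2
  after byte 1 (0xF0): sum1=242, sum2=244
  after byte 2 (0x1E): sum1=17, sum2=6
  after byte 3 (0xBB): sum1=204, sum2=210
  after byte 4 (0x8F): sum1=92, sum2=47
  after byte 5 (0x77): sum1=211, sum2=3
Checksum = sum2·256 + sum1 = 3·256 + 211 = 979 = 0x03D3.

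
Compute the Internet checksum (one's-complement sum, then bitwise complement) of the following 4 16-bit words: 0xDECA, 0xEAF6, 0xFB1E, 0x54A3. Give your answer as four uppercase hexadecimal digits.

E67B

One's-complement addition (fold any carry out of bit 15 back into bit 0):
  0xDECA + 0xEAF6 = 0x1C9C0 → wrap carry → 0xC9C1
  0xC9C1 + 0xFB1E = 0x1C4DF → wrap carry → 0xC4E0
  0xC4E0 + 0x54A3 = 0x11983 → wrap carry → 0x1984
One's-complement sum = 0x1984.
Checksum = ~0x1984 & 0xFFFF = 0xE67B.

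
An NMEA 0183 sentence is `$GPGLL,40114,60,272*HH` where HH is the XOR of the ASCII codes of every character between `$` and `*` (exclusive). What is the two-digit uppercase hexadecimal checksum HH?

XOR the ASCII codes of the payload characters:
  'G' = 0x47 → acc = 0x47
  'P' = 0x50 → acc = 0x17
  'G' = 0x47 → acc = 0x50
  'L' = 0x4C → acc = 0x1C
  'L' = 0x4C → acc = 0x50
  ',' = 0x2C → acc = 0x7C
  '4' = 0x34 → acc = 0x48
  '0' = 0x30 → acc = 0x78
  '1' = 0x31 → acc = 0x49
  '1' = 0x31 → acc = 0x78
  '4' = 0x34 → acc = 0x4C
  ',' = 0x2C → acc = 0x60
  '6' = 0x36 → acc = 0x56
  '0' = 0x30 → acc = 0x66
  ',' = 0x2C → acc = 0x4A
  '2' = 0x32 → acc = 0x78
  '7' = 0x37 → acc = 0x4F
  '2' = 0x32 → acc = 0x7D
Checksum = 0x7D.

7D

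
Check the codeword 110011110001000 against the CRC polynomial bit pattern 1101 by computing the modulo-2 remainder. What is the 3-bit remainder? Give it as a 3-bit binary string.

Modulo-2 division of 110011110001000 by 1101:
  pos 0: 1100 XOR 1101 = 0001
  pos 3: 1111 XOR 1101 = 0010
  pos 5: 1010 XOR 1101 = 0111
  pos 6: 1110 XOR 1101 = 0011
  pos 8: 1101 XOR 1101 = 0000
Remainder = 000 (zero — the frame passes the CRC check).

000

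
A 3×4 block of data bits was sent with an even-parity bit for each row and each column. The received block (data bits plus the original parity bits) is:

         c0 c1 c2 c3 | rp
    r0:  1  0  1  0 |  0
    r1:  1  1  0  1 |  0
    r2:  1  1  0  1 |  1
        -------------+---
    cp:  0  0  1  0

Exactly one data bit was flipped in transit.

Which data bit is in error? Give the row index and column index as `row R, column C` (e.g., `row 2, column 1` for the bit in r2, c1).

row 1, column 0

Recompute each row's even parity and compare to rp:
  r0: data parity 0, sent rp 0 → ok
  r1: data parity 1, sent rp 0 → mismatch
  r2: data parity 1, sent rp 1 → ok
Recompute each column's even parity and compare to cp:
  c0: data parity 1, sent cp 0 → mismatch
  c1: data parity 0, sent cp 0 → ok
  c2: data parity 1, sent cp 1 → ok
  c3: data parity 0, sent cp 0 → ok
Exactly one row (r1) and one column (c0) fail → the flipped bit is at their intersection.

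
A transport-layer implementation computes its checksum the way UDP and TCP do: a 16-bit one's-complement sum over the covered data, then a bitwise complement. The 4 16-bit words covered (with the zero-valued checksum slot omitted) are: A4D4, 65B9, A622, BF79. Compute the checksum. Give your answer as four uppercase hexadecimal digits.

One's-complement addition (fold any carry out of bit 15 back into bit 0):
  0xA4D4 + 0x65B9 = 0x10A8D → wrap carry → 0x0A8E
  0x0A8E + 0xA622 = 0x0B0B0
  0xB0B0 + 0xBF79 = 0x17029 → wrap carry → 0x702A
One's-complement sum = 0x702A.
Checksum = ~0x702A & 0xFFFF = 0x8FD5.

8FD5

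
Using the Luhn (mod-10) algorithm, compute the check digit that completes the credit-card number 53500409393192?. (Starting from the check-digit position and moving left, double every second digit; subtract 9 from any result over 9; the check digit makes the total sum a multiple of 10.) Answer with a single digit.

Partial digits right→left: 2 9 1 3 9 3 9 0 4 0 0 5 3 5
Double every second digit counting from the check-digit position (so the 1st, 3rd, 5th, ... of the partial from the right).
  doubled (with −9 where >9): 4 2 9 9 8 0 6 → sum 38
  kept as-is: 9 3 3 0 0 5 5 → sum 25
Total = 38 + 25 = 63.
Check digit = (10 − (63 mod 10)) mod 10 = 7.

7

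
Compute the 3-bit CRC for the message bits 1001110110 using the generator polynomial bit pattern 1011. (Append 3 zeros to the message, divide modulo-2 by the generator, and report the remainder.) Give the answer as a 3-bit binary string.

001

Append 3 zeros: 1001110110000. Divide by 1011 (XOR where the leading bit is 1):
  pos 0: 1001 XOR 1011 = 0010
  pos 2: 1011 XOR 1011 = 0000
  pos 7: 1100 XOR 1011 = 0111
  pos 8: 1110 XOR 1011 = 0101
  pos 9: 1010 XOR 1011 = 0001
Remainder (last 3 bits) = 001. This is the CRC / FCS.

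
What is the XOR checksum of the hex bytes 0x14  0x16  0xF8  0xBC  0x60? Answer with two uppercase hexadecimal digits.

XOR the bytes together:
  start with 0x14
  0x14 ⊕ 0x16 = 0x02
  0x02 ⊕ 0xF8 = 0xFA
  0xFA ⊕ 0xBC = 0x46
  0x46 ⊕ 0x60 = 0x26

26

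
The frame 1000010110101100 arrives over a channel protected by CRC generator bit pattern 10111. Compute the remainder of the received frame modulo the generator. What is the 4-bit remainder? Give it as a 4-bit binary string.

1011

Modulo-2 division of 1000010110101100 by 10111:
  pos 0: 10000 XOR 10111 = 00111
  pos 2: 11110 XOR 10111 = 01001
  pos 3: 10011 XOR 10111 = 00100
  pos 5: 10010 XOR 10111 = 00101
  pos 7: 10110 XOR 10111 = 00001
  pos 11: 11100 XOR 10111 = 01011
Remainder = 1011 (nonzero — an error is detected).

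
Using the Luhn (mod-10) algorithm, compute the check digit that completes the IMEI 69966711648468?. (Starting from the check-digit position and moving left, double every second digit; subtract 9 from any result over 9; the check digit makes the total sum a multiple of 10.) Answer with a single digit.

Partial digits right→left: 8 6 4 8 4 6 1 1 7 6 6 9 9 6
Double every second digit counting from the check-digit position (so the 1st, 3rd, 5th, ... of the partial from the right).
  doubled (with −9 where >9): 7 8 8 2 5 3 9 → sum 42
  kept as-is: 6 8 6 1 6 9 6 → sum 42
Total = 42 + 42 = 84.
Check digit = (10 − (84 mod 10)) mod 10 = 6.

6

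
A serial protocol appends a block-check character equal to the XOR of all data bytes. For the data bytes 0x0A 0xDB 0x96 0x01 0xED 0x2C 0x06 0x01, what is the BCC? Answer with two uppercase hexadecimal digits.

80

XOR the bytes together:
  start with 0x0A
  0x0A ⊕ 0xDB = 0xD1
  0xD1 ⊕ 0x96 = 0x47
  0x47 ⊕ 0x01 = 0x46
  0x46 ⊕ 0xED = 0xAB
  0xAB ⊕ 0x2C = 0x87
  0x87 ⊕ 0x06 = 0x81
  0x81 ⊕ 0x01 = 0x80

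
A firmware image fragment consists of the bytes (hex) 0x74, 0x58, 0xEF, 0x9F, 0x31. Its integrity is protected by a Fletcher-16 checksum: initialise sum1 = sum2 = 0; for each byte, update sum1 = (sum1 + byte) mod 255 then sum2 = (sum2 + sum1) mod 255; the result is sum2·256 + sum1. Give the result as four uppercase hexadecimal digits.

E78D

Running sums (mod 255):
  after byte 0 (0x74): sum1=116, sum2=116
  after byte 1 (0x58): sum1=204, sum2=65
  after byte 2 (0xEF): sum1=188, sum2=253
  after byte 3 (0x9F): sum1=92, sum2=90
  after byte 4 (0x31): sum1=141, sum2=231
Checksum = sum2·256 + sum1 = 231·256 + 141 = 59277 = 0xE78D.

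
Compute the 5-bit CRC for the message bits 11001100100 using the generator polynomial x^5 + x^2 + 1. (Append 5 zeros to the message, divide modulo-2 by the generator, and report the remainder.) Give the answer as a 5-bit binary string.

Append 5 zeros: 1100110010000000. Divide by 100101 (XOR where the leading bit is 1):
  pos 0: 110011 XOR 100101 = 010110
  pos 1: 101100 XOR 100101 = 001001
  pos 3: 100101 XOR 100101 = 000000
Remainder (last 5 bits) = 00000. This is the CRC / FCS.

00000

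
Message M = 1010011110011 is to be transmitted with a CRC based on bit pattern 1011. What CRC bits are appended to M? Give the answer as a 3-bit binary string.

110

Append 3 zeros: 1010011110011000. Divide by 1011 (XOR where the leading bit is 1):
  pos 0: 1010 XOR 1011 = 0001
  pos 3: 1011 XOR 1011 = 0000
  pos 7: 1100 XOR 1011 = 0111
  pos 8: 1111 XOR 1011 = 0100
  pos 9: 1001 XOR 1011 = 0010
  pos 11: 1000 XOR 1011 = 0011
Remainder (last 3 bits) = 110. This is the CRC / FCS.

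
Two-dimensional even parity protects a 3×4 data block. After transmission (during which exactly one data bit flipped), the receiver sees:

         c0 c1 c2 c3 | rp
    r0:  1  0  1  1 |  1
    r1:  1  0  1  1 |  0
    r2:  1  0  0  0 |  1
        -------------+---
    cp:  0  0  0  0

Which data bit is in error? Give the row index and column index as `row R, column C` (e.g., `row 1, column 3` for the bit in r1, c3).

Recompute each row's even parity and compare to rp:
  r0: data parity 1, sent rp 1 → ok
  r1: data parity 1, sent rp 0 → mismatch
  r2: data parity 1, sent rp 1 → ok
Recompute each column's even parity and compare to cp:
  c0: data parity 1, sent cp 0 → mismatch
  c1: data parity 0, sent cp 0 → ok
  c2: data parity 0, sent cp 0 → ok
  c3: data parity 0, sent cp 0 → ok
Exactly one row (r1) and one column (c0) fail → the flipped bit is at their intersection.

row 1, column 0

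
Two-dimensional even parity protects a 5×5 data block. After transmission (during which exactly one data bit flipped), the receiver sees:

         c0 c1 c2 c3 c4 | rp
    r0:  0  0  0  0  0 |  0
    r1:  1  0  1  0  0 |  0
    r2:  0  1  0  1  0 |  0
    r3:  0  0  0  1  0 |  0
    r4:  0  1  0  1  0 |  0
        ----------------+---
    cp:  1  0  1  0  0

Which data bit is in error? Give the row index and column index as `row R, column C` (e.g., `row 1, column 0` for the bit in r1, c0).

row 3, column 3

Recompute each row's even parity and compare to rp:
  r0: data parity 0, sent rp 0 → ok
  r1: data parity 0, sent rp 0 → ok
  r2: data parity 0, sent rp 0 → ok
  r3: data parity 1, sent rp 0 → mismatch
  r4: data parity 0, sent rp 0 → ok
Recompute each column's even parity and compare to cp:
  c0: data parity 1, sent cp 1 → ok
  c1: data parity 0, sent cp 0 → ok
  c2: data parity 1, sent cp 1 → ok
  c3: data parity 1, sent cp 0 → mismatch
  c4: data parity 0, sent cp 0 → ok
Exactly one row (r3) and one column (c3) fail → the flipped bit is at their intersection.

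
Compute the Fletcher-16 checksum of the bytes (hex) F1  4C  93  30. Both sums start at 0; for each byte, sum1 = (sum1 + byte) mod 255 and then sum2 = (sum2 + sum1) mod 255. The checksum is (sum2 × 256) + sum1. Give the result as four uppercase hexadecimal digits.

0402

Running sums (mod 255):
  after byte 0 (F1): sum1=241, sum2=241
  after byte 1 (4C): sum1=62, sum2=48
  after byte 2 (93): sum1=209, sum2=2
  after byte 3 (30): sum1=2, sum2=4
Checksum = sum2·256 + sum1 = 4·256 + 2 = 1026 = 0x0402.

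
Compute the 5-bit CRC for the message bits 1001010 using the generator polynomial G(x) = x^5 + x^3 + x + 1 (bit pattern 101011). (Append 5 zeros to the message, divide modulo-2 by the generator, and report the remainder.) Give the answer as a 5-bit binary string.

Append 5 zeros: 100101000000. Divide by 101011 (XOR where the leading bit is 1):
  pos 0: 100101 XOR 101011 = 001110
  pos 2: 111000 XOR 101011 = 010011
  pos 3: 100110 XOR 101011 = 001101
  pos 5: 110100 XOR 101011 = 011111
  pos 6: 111110 XOR 101011 = 010101
Remainder (last 5 bits) = 10101. This is the CRC / FCS.

10101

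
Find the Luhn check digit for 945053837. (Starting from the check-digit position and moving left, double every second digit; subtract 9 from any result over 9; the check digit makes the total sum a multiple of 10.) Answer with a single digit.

7

Partial digits right→left: 7 3 8 3 5 0 5 4 9
Double every second digit counting from the check-digit position (so the 1st, 3rd, 5th, ... of the partial from the right).
  doubled (with −9 where >9): 5 7 1 1 9 → sum 23
  kept as-is: 3 3 0 4 → sum 10
Total = 23 + 10 = 33.
Check digit = (10 − (33 mod 10)) mod 10 = 7.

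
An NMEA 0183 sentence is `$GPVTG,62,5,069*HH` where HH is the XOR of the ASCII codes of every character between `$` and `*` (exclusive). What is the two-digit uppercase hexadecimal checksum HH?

XOR the ASCII codes of the payload characters:
  'G' = 0x47 → acc = 0x47
  'P' = 0x50 → acc = 0x17
  'V' = 0x56 → acc = 0x41
  'T' = 0x54 → acc = 0x15
  'G' = 0x47 → acc = 0x52
  ',' = 0x2C → acc = 0x7E
  '6' = 0x36 → acc = 0x48
  '2' = 0x32 → acc = 0x7A
  ',' = 0x2C → acc = 0x56
  '5' = 0x35 → acc = 0x63
  ',' = 0x2C → acc = 0x4F
  '0' = 0x30 → acc = 0x7F
  '6' = 0x36 → acc = 0x49
  '9' = 0x39 → acc = 0x70
Checksum = 0x70.

70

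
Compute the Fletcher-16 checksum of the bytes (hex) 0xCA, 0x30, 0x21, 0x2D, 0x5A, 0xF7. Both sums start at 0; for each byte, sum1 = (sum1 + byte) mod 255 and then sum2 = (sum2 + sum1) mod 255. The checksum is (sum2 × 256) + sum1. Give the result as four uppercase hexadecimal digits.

6A9B

Running sums (mod 255):
  after byte 0 (0xCA): sum1=202, sum2=202
  after byte 1 (0x30): sum1=250, sum2=197
  after byte 2 (0x21): sum1=28, sum2=225
  after byte 3 (0x2D): sum1=73, sum2=43
  after byte 4 (0x5A): sum1=163, sum2=206
  after byte 5 (0xF7): sum1=155, sum2=106
Checksum = sum2·256 + sum1 = 106·256 + 155 = 27291 = 0x6A9B.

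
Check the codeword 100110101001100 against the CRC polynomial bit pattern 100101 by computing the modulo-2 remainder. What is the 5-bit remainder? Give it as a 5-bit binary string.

Modulo-2 division of 100110101001100 by 100101:
  pos 0: 100110 XOR 100101 = 000011
  pos 4: 111010 XOR 100101 = 011111
  pos 5: 111110 XOR 100101 = 011011
  pos 6: 110111 XOR 100101 = 010010
  pos 7: 100101 XOR 100101 = 000000
Remainder = 00000 (zero — the frame passes the CRC check).

00000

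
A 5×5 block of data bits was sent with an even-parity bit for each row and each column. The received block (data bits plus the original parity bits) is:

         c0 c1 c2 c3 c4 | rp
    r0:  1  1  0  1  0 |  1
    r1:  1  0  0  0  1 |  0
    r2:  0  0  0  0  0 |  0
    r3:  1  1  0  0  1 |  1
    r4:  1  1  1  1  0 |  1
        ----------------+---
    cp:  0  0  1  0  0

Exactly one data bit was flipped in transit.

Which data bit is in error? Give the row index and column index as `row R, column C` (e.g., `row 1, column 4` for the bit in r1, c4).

Recompute each row's even parity and compare to rp:
  r0: data parity 1, sent rp 1 → ok
  r1: data parity 0, sent rp 0 → ok
  r2: data parity 0, sent rp 0 → ok
  r3: data parity 1, sent rp 1 → ok
  r4: data parity 0, sent rp 1 → mismatch
Recompute each column's even parity and compare to cp:
  c0: data parity 0, sent cp 0 → ok
  c1: data parity 1, sent cp 0 → mismatch
  c2: data parity 1, sent cp 1 → ok
  c3: data parity 0, sent cp 0 → ok
  c4: data parity 0, sent cp 0 → ok
Exactly one row (r4) and one column (c1) fail → the flipped bit is at their intersection.

row 4, column 1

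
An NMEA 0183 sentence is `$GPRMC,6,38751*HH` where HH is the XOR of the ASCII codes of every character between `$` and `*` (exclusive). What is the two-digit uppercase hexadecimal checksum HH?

45

XOR the ASCII codes of the payload characters:
  'G' = 0x47 → acc = 0x47
  'P' = 0x50 → acc = 0x17
  'R' = 0x52 → acc = 0x45
  'M' = 0x4D → acc = 0x08
  'C' = 0x43 → acc = 0x4B
  ',' = 0x2C → acc = 0x67
  '6' = 0x36 → acc = 0x51
  ',' = 0x2C → acc = 0x7D
  '3' = 0x33 → acc = 0x4E
  '8' = 0x38 → acc = 0x76
  '7' = 0x37 → acc = 0x41
  '5' = 0x35 → acc = 0x74
  '1' = 0x31 → acc = 0x45
Checksum = 0x45.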